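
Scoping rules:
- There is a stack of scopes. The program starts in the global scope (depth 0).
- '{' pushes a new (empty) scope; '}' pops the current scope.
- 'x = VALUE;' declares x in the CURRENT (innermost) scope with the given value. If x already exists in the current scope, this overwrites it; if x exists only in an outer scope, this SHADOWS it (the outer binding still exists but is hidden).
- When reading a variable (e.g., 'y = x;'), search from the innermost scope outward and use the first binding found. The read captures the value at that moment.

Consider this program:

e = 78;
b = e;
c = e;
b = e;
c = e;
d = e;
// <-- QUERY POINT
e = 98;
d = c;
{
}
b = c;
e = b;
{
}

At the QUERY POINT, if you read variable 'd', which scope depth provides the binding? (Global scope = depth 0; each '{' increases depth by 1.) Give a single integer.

Answer: 0

Derivation:
Step 1: declare e=78 at depth 0
Step 2: declare b=(read e)=78 at depth 0
Step 3: declare c=(read e)=78 at depth 0
Step 4: declare b=(read e)=78 at depth 0
Step 5: declare c=(read e)=78 at depth 0
Step 6: declare d=(read e)=78 at depth 0
Visible at query point: b=78 c=78 d=78 e=78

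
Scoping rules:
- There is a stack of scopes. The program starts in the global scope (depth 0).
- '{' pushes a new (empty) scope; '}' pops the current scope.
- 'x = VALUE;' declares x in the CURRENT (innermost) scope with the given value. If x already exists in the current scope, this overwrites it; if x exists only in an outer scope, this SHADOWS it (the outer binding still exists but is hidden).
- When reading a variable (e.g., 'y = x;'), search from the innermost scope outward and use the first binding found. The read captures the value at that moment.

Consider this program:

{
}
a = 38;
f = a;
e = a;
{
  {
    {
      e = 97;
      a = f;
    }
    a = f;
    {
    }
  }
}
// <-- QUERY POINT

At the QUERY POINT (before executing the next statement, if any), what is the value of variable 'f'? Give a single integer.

Step 1: enter scope (depth=1)
Step 2: exit scope (depth=0)
Step 3: declare a=38 at depth 0
Step 4: declare f=(read a)=38 at depth 0
Step 5: declare e=(read a)=38 at depth 0
Step 6: enter scope (depth=1)
Step 7: enter scope (depth=2)
Step 8: enter scope (depth=3)
Step 9: declare e=97 at depth 3
Step 10: declare a=(read f)=38 at depth 3
Step 11: exit scope (depth=2)
Step 12: declare a=(read f)=38 at depth 2
Step 13: enter scope (depth=3)
Step 14: exit scope (depth=2)
Step 15: exit scope (depth=1)
Step 16: exit scope (depth=0)
Visible at query point: a=38 e=38 f=38

Answer: 38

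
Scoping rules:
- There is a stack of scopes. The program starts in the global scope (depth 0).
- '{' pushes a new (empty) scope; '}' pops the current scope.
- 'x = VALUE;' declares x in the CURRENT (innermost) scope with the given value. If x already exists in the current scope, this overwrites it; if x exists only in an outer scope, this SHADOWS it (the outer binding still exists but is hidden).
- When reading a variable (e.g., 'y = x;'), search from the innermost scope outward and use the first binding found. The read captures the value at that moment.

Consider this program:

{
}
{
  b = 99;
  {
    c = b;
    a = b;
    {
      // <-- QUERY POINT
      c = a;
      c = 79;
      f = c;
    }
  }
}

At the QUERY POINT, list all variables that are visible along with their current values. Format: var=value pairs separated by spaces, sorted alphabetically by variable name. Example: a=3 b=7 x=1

Answer: a=99 b=99 c=99

Derivation:
Step 1: enter scope (depth=1)
Step 2: exit scope (depth=0)
Step 3: enter scope (depth=1)
Step 4: declare b=99 at depth 1
Step 5: enter scope (depth=2)
Step 6: declare c=(read b)=99 at depth 2
Step 7: declare a=(read b)=99 at depth 2
Step 8: enter scope (depth=3)
Visible at query point: a=99 b=99 c=99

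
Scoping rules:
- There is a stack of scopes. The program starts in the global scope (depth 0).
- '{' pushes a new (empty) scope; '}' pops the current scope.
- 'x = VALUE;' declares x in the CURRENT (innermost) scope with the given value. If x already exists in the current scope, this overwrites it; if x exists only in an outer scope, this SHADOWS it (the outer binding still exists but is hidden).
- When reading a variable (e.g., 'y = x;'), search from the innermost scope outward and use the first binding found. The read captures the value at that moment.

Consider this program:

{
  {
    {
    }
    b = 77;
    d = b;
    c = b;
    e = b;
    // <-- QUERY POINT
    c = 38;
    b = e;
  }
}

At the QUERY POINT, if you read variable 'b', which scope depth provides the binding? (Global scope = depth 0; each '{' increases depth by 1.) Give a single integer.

Answer: 2

Derivation:
Step 1: enter scope (depth=1)
Step 2: enter scope (depth=2)
Step 3: enter scope (depth=3)
Step 4: exit scope (depth=2)
Step 5: declare b=77 at depth 2
Step 6: declare d=(read b)=77 at depth 2
Step 7: declare c=(read b)=77 at depth 2
Step 8: declare e=(read b)=77 at depth 2
Visible at query point: b=77 c=77 d=77 e=77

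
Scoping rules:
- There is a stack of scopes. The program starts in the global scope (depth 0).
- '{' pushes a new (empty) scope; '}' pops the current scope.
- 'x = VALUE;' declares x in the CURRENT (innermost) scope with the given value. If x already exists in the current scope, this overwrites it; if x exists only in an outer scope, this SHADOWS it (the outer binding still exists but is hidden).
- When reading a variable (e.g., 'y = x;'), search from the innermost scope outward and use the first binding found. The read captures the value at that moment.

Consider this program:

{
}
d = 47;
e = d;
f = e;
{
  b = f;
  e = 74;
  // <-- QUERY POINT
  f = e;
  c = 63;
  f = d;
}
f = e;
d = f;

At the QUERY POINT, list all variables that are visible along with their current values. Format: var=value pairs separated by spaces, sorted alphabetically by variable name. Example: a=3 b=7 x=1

Answer: b=47 d=47 e=74 f=47

Derivation:
Step 1: enter scope (depth=1)
Step 2: exit scope (depth=0)
Step 3: declare d=47 at depth 0
Step 4: declare e=(read d)=47 at depth 0
Step 5: declare f=(read e)=47 at depth 0
Step 6: enter scope (depth=1)
Step 7: declare b=(read f)=47 at depth 1
Step 8: declare e=74 at depth 1
Visible at query point: b=47 d=47 e=74 f=47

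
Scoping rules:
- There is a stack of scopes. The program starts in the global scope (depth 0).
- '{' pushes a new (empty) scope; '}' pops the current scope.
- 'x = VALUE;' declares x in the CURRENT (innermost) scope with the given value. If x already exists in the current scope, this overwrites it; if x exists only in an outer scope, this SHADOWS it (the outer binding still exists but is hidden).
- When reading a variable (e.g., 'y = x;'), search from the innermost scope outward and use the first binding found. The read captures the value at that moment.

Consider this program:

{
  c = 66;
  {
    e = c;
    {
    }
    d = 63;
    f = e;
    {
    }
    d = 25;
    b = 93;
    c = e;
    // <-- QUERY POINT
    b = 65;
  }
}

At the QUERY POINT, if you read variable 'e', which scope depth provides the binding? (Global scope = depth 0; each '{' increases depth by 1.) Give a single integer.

Step 1: enter scope (depth=1)
Step 2: declare c=66 at depth 1
Step 3: enter scope (depth=2)
Step 4: declare e=(read c)=66 at depth 2
Step 5: enter scope (depth=3)
Step 6: exit scope (depth=2)
Step 7: declare d=63 at depth 2
Step 8: declare f=(read e)=66 at depth 2
Step 9: enter scope (depth=3)
Step 10: exit scope (depth=2)
Step 11: declare d=25 at depth 2
Step 12: declare b=93 at depth 2
Step 13: declare c=(read e)=66 at depth 2
Visible at query point: b=93 c=66 d=25 e=66 f=66

Answer: 2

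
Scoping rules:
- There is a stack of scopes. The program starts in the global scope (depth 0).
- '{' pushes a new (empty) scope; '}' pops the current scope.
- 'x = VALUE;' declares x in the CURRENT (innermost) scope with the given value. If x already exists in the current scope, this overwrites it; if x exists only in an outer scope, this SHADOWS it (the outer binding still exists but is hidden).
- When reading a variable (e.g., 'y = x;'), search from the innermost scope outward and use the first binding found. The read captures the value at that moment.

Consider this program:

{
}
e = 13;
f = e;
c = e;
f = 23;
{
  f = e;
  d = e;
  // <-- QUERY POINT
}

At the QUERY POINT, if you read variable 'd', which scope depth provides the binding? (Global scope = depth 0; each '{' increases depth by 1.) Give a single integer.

Step 1: enter scope (depth=1)
Step 2: exit scope (depth=0)
Step 3: declare e=13 at depth 0
Step 4: declare f=(read e)=13 at depth 0
Step 5: declare c=(read e)=13 at depth 0
Step 6: declare f=23 at depth 0
Step 7: enter scope (depth=1)
Step 8: declare f=(read e)=13 at depth 1
Step 9: declare d=(read e)=13 at depth 1
Visible at query point: c=13 d=13 e=13 f=13

Answer: 1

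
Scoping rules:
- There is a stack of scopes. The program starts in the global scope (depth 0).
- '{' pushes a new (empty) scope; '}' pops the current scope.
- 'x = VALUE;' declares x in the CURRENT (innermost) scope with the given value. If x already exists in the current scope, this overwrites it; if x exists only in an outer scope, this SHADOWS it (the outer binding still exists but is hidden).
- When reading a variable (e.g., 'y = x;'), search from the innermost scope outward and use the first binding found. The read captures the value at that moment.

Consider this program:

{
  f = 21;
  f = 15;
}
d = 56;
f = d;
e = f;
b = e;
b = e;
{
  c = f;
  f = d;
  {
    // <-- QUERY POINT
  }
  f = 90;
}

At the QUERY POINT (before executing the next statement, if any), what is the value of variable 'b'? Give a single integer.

Step 1: enter scope (depth=1)
Step 2: declare f=21 at depth 1
Step 3: declare f=15 at depth 1
Step 4: exit scope (depth=0)
Step 5: declare d=56 at depth 0
Step 6: declare f=(read d)=56 at depth 0
Step 7: declare e=(read f)=56 at depth 0
Step 8: declare b=(read e)=56 at depth 0
Step 9: declare b=(read e)=56 at depth 0
Step 10: enter scope (depth=1)
Step 11: declare c=(read f)=56 at depth 1
Step 12: declare f=(read d)=56 at depth 1
Step 13: enter scope (depth=2)
Visible at query point: b=56 c=56 d=56 e=56 f=56

Answer: 56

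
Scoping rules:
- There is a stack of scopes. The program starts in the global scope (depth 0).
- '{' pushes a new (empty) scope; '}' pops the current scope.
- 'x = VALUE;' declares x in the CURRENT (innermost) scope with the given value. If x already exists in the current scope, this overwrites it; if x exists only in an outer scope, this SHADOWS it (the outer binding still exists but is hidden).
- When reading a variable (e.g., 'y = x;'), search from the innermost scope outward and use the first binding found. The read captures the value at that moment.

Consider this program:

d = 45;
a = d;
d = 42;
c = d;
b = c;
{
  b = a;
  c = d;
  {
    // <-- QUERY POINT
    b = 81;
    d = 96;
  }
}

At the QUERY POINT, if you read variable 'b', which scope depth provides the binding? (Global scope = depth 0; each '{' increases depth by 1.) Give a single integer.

Step 1: declare d=45 at depth 0
Step 2: declare a=(read d)=45 at depth 0
Step 3: declare d=42 at depth 0
Step 4: declare c=(read d)=42 at depth 0
Step 5: declare b=(read c)=42 at depth 0
Step 6: enter scope (depth=1)
Step 7: declare b=(read a)=45 at depth 1
Step 8: declare c=(read d)=42 at depth 1
Step 9: enter scope (depth=2)
Visible at query point: a=45 b=45 c=42 d=42

Answer: 1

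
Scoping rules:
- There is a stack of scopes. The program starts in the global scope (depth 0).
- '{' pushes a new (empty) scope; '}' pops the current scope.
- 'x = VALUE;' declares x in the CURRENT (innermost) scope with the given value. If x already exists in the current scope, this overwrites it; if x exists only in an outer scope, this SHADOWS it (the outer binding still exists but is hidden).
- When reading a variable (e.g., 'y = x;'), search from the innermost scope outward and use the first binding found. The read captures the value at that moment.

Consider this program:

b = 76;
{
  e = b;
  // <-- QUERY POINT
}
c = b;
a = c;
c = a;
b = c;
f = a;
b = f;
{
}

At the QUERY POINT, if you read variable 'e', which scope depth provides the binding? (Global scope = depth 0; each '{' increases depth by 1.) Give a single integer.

Answer: 1

Derivation:
Step 1: declare b=76 at depth 0
Step 2: enter scope (depth=1)
Step 3: declare e=(read b)=76 at depth 1
Visible at query point: b=76 e=76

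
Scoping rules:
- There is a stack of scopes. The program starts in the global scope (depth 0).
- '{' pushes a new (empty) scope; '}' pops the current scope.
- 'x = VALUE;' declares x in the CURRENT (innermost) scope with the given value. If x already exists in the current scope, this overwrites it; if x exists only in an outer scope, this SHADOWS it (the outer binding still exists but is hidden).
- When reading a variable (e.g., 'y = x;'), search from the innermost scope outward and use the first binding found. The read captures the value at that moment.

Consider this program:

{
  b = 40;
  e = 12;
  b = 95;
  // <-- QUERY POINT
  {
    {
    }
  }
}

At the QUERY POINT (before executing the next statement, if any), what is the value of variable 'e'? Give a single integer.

Answer: 12

Derivation:
Step 1: enter scope (depth=1)
Step 2: declare b=40 at depth 1
Step 3: declare e=12 at depth 1
Step 4: declare b=95 at depth 1
Visible at query point: b=95 e=12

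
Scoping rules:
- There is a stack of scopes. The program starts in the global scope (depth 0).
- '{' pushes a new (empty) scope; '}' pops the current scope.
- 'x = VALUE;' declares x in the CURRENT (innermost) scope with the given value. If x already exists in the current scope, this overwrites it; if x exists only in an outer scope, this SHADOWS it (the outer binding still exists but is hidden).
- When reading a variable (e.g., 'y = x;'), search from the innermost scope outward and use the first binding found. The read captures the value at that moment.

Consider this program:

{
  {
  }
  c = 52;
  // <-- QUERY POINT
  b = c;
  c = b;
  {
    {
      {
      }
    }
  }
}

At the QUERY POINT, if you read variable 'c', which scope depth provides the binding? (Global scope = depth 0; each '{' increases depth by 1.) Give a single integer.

Answer: 1

Derivation:
Step 1: enter scope (depth=1)
Step 2: enter scope (depth=2)
Step 3: exit scope (depth=1)
Step 4: declare c=52 at depth 1
Visible at query point: c=52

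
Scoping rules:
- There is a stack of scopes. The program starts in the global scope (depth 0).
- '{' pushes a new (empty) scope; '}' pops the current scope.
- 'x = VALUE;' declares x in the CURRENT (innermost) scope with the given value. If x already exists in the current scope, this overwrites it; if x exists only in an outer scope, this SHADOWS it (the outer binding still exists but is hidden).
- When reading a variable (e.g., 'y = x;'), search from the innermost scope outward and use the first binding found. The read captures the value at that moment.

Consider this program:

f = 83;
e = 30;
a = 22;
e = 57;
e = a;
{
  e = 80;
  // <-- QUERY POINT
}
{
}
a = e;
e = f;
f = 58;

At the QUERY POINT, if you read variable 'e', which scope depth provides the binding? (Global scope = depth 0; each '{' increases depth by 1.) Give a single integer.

Step 1: declare f=83 at depth 0
Step 2: declare e=30 at depth 0
Step 3: declare a=22 at depth 0
Step 4: declare e=57 at depth 0
Step 5: declare e=(read a)=22 at depth 0
Step 6: enter scope (depth=1)
Step 7: declare e=80 at depth 1
Visible at query point: a=22 e=80 f=83

Answer: 1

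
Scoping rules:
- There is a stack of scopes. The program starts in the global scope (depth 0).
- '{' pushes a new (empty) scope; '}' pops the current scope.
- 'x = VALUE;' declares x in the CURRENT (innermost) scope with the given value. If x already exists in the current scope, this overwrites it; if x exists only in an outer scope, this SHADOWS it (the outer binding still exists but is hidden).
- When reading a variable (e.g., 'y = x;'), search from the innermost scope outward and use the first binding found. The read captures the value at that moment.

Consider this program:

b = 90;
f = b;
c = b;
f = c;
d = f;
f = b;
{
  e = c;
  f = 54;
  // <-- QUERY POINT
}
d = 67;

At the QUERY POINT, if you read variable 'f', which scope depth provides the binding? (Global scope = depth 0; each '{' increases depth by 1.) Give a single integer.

Answer: 1

Derivation:
Step 1: declare b=90 at depth 0
Step 2: declare f=(read b)=90 at depth 0
Step 3: declare c=(read b)=90 at depth 0
Step 4: declare f=(read c)=90 at depth 0
Step 5: declare d=(read f)=90 at depth 0
Step 6: declare f=(read b)=90 at depth 0
Step 7: enter scope (depth=1)
Step 8: declare e=(read c)=90 at depth 1
Step 9: declare f=54 at depth 1
Visible at query point: b=90 c=90 d=90 e=90 f=54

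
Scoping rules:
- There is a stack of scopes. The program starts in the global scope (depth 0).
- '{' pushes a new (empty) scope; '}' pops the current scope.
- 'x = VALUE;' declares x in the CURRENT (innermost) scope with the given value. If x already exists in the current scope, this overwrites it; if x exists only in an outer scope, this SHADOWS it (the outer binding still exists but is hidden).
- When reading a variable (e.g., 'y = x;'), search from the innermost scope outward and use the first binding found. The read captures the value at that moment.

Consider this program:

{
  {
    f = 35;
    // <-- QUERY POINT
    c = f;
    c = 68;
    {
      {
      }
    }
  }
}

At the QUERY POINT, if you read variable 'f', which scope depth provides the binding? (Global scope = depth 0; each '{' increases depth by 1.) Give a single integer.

Answer: 2

Derivation:
Step 1: enter scope (depth=1)
Step 2: enter scope (depth=2)
Step 3: declare f=35 at depth 2
Visible at query point: f=35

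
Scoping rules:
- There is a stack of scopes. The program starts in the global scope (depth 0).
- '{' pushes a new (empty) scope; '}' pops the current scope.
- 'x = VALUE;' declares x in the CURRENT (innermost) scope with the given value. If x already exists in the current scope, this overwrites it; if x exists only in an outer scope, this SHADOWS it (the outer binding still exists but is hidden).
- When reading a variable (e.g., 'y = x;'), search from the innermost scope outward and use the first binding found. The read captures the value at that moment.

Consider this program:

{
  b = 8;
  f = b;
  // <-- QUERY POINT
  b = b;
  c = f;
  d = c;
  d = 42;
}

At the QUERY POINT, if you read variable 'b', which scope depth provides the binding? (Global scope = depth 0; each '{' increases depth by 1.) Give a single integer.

Step 1: enter scope (depth=1)
Step 2: declare b=8 at depth 1
Step 3: declare f=(read b)=8 at depth 1
Visible at query point: b=8 f=8

Answer: 1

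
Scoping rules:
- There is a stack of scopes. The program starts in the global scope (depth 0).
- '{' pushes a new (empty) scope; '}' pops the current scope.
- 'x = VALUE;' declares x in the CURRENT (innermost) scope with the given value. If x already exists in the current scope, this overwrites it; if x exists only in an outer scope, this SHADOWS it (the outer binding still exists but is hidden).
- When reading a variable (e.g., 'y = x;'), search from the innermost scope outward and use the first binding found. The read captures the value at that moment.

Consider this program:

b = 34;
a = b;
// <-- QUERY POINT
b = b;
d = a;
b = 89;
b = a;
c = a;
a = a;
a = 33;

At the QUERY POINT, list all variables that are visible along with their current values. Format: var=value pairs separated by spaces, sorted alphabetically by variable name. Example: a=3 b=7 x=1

Answer: a=34 b=34

Derivation:
Step 1: declare b=34 at depth 0
Step 2: declare a=(read b)=34 at depth 0
Visible at query point: a=34 b=34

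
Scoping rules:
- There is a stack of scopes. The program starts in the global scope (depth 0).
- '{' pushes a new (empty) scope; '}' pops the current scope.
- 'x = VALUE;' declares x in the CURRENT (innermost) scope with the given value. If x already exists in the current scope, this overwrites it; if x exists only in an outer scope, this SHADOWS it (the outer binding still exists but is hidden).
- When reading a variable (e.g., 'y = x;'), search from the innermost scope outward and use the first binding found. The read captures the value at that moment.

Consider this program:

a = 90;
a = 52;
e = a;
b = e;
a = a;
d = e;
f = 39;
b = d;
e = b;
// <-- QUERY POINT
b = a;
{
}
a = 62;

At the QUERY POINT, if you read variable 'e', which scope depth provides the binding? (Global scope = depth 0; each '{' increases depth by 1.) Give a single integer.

Step 1: declare a=90 at depth 0
Step 2: declare a=52 at depth 0
Step 3: declare e=(read a)=52 at depth 0
Step 4: declare b=(read e)=52 at depth 0
Step 5: declare a=(read a)=52 at depth 0
Step 6: declare d=(read e)=52 at depth 0
Step 7: declare f=39 at depth 0
Step 8: declare b=(read d)=52 at depth 0
Step 9: declare e=(read b)=52 at depth 0
Visible at query point: a=52 b=52 d=52 e=52 f=39

Answer: 0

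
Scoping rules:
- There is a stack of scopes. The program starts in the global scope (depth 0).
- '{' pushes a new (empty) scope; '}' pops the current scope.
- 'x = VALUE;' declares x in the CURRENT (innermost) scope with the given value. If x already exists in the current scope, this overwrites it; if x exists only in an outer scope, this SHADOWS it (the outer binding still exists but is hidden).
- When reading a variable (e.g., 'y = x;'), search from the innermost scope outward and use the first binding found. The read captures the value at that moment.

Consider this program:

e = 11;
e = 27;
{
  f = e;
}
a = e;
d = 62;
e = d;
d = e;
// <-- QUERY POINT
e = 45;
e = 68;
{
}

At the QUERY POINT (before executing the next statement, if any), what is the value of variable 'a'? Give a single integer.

Answer: 27

Derivation:
Step 1: declare e=11 at depth 0
Step 2: declare e=27 at depth 0
Step 3: enter scope (depth=1)
Step 4: declare f=(read e)=27 at depth 1
Step 5: exit scope (depth=0)
Step 6: declare a=(read e)=27 at depth 0
Step 7: declare d=62 at depth 0
Step 8: declare e=(read d)=62 at depth 0
Step 9: declare d=(read e)=62 at depth 0
Visible at query point: a=27 d=62 e=62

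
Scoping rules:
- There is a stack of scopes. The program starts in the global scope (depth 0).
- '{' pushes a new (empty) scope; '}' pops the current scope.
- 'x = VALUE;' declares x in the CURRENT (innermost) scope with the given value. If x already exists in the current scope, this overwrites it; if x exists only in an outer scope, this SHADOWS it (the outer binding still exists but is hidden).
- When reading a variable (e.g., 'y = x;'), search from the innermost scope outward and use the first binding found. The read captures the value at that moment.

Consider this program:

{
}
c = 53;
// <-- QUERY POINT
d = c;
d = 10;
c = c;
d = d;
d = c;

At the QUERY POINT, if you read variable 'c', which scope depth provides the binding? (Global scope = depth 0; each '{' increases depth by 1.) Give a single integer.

Step 1: enter scope (depth=1)
Step 2: exit scope (depth=0)
Step 3: declare c=53 at depth 0
Visible at query point: c=53

Answer: 0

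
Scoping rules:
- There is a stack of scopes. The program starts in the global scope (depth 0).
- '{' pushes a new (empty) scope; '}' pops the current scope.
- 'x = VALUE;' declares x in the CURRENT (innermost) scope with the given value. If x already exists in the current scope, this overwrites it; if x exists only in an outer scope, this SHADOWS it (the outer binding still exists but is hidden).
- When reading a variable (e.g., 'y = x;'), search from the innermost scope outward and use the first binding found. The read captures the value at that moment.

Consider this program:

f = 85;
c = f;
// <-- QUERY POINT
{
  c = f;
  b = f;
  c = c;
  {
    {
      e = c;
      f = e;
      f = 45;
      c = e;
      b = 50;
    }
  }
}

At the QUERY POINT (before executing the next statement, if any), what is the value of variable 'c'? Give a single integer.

Answer: 85

Derivation:
Step 1: declare f=85 at depth 0
Step 2: declare c=(read f)=85 at depth 0
Visible at query point: c=85 f=85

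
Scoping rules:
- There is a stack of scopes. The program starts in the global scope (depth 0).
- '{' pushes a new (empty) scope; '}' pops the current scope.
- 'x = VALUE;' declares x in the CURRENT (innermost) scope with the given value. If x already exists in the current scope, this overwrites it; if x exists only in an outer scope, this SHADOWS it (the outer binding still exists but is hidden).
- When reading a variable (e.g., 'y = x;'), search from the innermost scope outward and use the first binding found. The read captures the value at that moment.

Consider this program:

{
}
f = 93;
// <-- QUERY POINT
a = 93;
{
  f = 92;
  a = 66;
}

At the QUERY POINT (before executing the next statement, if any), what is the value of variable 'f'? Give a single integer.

Answer: 93

Derivation:
Step 1: enter scope (depth=1)
Step 2: exit scope (depth=0)
Step 3: declare f=93 at depth 0
Visible at query point: f=93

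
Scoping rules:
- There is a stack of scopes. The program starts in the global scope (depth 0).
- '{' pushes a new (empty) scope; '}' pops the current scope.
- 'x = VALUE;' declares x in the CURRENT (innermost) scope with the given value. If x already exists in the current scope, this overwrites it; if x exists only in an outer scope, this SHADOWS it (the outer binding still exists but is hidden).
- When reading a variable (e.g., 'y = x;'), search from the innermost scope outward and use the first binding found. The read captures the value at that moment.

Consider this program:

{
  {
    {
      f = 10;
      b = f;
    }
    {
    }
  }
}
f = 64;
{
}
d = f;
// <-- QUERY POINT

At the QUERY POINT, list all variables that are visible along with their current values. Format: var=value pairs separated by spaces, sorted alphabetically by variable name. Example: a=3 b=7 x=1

Step 1: enter scope (depth=1)
Step 2: enter scope (depth=2)
Step 3: enter scope (depth=3)
Step 4: declare f=10 at depth 3
Step 5: declare b=(read f)=10 at depth 3
Step 6: exit scope (depth=2)
Step 7: enter scope (depth=3)
Step 8: exit scope (depth=2)
Step 9: exit scope (depth=1)
Step 10: exit scope (depth=0)
Step 11: declare f=64 at depth 0
Step 12: enter scope (depth=1)
Step 13: exit scope (depth=0)
Step 14: declare d=(read f)=64 at depth 0
Visible at query point: d=64 f=64

Answer: d=64 f=64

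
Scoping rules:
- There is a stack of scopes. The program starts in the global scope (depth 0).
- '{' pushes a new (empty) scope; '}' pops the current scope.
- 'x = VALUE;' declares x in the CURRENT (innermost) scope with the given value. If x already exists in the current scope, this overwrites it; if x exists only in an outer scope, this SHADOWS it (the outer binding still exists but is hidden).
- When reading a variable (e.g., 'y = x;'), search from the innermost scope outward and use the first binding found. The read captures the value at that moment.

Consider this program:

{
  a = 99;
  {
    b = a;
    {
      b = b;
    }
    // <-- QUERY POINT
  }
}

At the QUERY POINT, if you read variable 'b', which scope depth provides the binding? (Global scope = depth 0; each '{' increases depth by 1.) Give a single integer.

Answer: 2

Derivation:
Step 1: enter scope (depth=1)
Step 2: declare a=99 at depth 1
Step 3: enter scope (depth=2)
Step 4: declare b=(read a)=99 at depth 2
Step 5: enter scope (depth=3)
Step 6: declare b=(read b)=99 at depth 3
Step 7: exit scope (depth=2)
Visible at query point: a=99 b=99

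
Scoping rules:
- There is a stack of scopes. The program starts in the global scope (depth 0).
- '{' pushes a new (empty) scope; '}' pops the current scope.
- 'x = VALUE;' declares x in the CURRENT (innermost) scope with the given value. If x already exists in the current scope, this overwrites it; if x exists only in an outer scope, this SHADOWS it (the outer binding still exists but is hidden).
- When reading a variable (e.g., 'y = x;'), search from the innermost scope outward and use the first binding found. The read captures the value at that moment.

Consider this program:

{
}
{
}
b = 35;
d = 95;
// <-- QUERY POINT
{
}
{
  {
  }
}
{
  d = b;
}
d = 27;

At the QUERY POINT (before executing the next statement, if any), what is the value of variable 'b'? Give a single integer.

Answer: 35

Derivation:
Step 1: enter scope (depth=1)
Step 2: exit scope (depth=0)
Step 3: enter scope (depth=1)
Step 4: exit scope (depth=0)
Step 5: declare b=35 at depth 0
Step 6: declare d=95 at depth 0
Visible at query point: b=35 d=95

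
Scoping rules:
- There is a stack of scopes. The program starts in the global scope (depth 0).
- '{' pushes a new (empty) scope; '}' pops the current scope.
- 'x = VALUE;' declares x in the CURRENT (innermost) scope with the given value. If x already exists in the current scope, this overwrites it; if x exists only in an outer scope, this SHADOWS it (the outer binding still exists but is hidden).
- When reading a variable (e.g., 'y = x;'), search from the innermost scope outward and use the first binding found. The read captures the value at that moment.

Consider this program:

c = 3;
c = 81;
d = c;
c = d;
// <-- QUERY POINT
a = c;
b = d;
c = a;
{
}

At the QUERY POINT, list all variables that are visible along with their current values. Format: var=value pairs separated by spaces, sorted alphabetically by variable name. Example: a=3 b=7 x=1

Answer: c=81 d=81

Derivation:
Step 1: declare c=3 at depth 0
Step 2: declare c=81 at depth 0
Step 3: declare d=(read c)=81 at depth 0
Step 4: declare c=(read d)=81 at depth 0
Visible at query point: c=81 d=81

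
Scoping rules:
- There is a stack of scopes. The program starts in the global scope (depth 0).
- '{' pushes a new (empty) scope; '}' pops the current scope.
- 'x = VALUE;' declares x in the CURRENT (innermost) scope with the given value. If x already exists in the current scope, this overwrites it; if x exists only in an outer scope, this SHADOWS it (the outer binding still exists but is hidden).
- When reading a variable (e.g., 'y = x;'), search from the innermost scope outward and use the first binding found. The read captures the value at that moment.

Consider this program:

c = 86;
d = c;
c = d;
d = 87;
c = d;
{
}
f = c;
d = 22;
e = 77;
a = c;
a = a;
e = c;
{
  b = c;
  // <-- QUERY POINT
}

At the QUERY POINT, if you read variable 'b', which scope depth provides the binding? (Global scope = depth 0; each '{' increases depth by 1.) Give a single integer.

Answer: 1

Derivation:
Step 1: declare c=86 at depth 0
Step 2: declare d=(read c)=86 at depth 0
Step 3: declare c=(read d)=86 at depth 0
Step 4: declare d=87 at depth 0
Step 5: declare c=(read d)=87 at depth 0
Step 6: enter scope (depth=1)
Step 7: exit scope (depth=0)
Step 8: declare f=(read c)=87 at depth 0
Step 9: declare d=22 at depth 0
Step 10: declare e=77 at depth 0
Step 11: declare a=(read c)=87 at depth 0
Step 12: declare a=(read a)=87 at depth 0
Step 13: declare e=(read c)=87 at depth 0
Step 14: enter scope (depth=1)
Step 15: declare b=(read c)=87 at depth 1
Visible at query point: a=87 b=87 c=87 d=22 e=87 f=87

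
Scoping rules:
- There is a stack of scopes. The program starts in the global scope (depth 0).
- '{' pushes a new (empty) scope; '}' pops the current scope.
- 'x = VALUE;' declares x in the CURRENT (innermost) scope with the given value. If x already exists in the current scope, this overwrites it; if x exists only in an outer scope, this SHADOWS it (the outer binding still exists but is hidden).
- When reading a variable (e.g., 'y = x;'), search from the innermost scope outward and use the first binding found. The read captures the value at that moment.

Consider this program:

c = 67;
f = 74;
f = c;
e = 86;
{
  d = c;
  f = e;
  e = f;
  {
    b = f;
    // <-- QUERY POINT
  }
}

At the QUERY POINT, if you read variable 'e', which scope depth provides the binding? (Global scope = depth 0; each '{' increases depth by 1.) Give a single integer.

Step 1: declare c=67 at depth 0
Step 2: declare f=74 at depth 0
Step 3: declare f=(read c)=67 at depth 0
Step 4: declare e=86 at depth 0
Step 5: enter scope (depth=1)
Step 6: declare d=(read c)=67 at depth 1
Step 7: declare f=(read e)=86 at depth 1
Step 8: declare e=(read f)=86 at depth 1
Step 9: enter scope (depth=2)
Step 10: declare b=(read f)=86 at depth 2
Visible at query point: b=86 c=67 d=67 e=86 f=86

Answer: 1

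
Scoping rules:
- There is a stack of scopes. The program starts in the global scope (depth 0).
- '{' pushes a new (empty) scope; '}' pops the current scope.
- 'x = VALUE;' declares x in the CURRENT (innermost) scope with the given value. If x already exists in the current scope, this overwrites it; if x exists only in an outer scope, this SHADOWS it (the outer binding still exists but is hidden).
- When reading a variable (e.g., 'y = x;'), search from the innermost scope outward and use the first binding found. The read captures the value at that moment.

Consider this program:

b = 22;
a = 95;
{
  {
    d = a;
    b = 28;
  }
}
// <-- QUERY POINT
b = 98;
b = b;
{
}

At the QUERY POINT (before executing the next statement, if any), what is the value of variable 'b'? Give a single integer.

Answer: 22

Derivation:
Step 1: declare b=22 at depth 0
Step 2: declare a=95 at depth 0
Step 3: enter scope (depth=1)
Step 4: enter scope (depth=2)
Step 5: declare d=(read a)=95 at depth 2
Step 6: declare b=28 at depth 2
Step 7: exit scope (depth=1)
Step 8: exit scope (depth=0)
Visible at query point: a=95 b=22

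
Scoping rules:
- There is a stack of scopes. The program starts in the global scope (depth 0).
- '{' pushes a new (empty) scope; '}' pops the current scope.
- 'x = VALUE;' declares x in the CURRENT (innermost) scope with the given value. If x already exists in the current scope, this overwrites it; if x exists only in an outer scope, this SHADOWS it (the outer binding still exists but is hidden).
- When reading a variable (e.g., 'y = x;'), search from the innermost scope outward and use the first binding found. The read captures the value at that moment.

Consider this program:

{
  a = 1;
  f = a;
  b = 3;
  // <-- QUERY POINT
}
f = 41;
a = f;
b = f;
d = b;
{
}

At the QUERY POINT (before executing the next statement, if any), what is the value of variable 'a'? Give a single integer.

Step 1: enter scope (depth=1)
Step 2: declare a=1 at depth 1
Step 3: declare f=(read a)=1 at depth 1
Step 4: declare b=3 at depth 1
Visible at query point: a=1 b=3 f=1

Answer: 1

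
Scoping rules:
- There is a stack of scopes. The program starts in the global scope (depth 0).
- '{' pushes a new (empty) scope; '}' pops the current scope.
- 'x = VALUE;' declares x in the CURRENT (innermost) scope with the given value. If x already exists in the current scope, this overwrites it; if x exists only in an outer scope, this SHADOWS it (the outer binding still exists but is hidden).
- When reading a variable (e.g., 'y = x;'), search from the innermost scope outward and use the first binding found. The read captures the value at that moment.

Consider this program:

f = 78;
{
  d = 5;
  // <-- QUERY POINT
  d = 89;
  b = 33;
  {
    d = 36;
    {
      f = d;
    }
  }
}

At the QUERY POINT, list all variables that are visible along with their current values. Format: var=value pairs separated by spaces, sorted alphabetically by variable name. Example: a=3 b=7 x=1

Answer: d=5 f=78

Derivation:
Step 1: declare f=78 at depth 0
Step 2: enter scope (depth=1)
Step 3: declare d=5 at depth 1
Visible at query point: d=5 f=78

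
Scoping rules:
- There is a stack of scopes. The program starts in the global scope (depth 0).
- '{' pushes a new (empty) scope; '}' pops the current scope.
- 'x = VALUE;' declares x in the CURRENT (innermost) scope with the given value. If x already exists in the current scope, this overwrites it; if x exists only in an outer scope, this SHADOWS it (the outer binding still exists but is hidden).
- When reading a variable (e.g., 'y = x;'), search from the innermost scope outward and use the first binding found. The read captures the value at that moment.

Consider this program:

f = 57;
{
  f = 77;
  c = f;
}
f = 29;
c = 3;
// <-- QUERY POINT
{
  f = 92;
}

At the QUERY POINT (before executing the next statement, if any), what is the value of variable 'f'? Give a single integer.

Answer: 29

Derivation:
Step 1: declare f=57 at depth 0
Step 2: enter scope (depth=1)
Step 3: declare f=77 at depth 1
Step 4: declare c=(read f)=77 at depth 1
Step 5: exit scope (depth=0)
Step 6: declare f=29 at depth 0
Step 7: declare c=3 at depth 0
Visible at query point: c=3 f=29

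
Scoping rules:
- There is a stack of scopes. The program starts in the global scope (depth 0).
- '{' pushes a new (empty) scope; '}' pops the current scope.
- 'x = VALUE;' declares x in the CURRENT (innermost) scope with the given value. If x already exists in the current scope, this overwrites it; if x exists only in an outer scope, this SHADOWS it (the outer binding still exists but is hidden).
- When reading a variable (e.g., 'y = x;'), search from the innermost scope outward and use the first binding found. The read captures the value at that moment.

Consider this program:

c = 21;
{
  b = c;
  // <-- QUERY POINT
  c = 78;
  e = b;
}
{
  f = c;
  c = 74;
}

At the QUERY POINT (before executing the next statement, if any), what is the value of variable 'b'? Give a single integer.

Answer: 21

Derivation:
Step 1: declare c=21 at depth 0
Step 2: enter scope (depth=1)
Step 3: declare b=(read c)=21 at depth 1
Visible at query point: b=21 c=21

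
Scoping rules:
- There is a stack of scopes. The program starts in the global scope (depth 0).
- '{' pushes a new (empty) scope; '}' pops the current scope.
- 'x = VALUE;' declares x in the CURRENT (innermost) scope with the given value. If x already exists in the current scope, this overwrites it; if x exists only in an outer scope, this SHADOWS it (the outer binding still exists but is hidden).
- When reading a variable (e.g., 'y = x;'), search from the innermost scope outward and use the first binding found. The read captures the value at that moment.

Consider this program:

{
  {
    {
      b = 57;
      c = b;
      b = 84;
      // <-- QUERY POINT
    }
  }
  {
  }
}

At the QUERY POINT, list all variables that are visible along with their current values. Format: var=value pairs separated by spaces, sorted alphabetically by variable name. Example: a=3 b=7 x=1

Step 1: enter scope (depth=1)
Step 2: enter scope (depth=2)
Step 3: enter scope (depth=3)
Step 4: declare b=57 at depth 3
Step 5: declare c=(read b)=57 at depth 3
Step 6: declare b=84 at depth 3
Visible at query point: b=84 c=57

Answer: b=84 c=57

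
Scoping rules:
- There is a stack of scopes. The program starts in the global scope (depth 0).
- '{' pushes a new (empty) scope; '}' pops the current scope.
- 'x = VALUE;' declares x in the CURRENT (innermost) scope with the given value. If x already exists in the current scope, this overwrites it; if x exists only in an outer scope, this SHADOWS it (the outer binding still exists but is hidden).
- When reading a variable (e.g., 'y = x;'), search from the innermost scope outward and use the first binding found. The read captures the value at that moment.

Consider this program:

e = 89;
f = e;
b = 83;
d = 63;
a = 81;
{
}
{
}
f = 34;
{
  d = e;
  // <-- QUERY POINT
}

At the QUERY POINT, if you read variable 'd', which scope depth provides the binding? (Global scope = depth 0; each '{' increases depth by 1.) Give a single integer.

Answer: 1

Derivation:
Step 1: declare e=89 at depth 0
Step 2: declare f=(read e)=89 at depth 0
Step 3: declare b=83 at depth 0
Step 4: declare d=63 at depth 0
Step 5: declare a=81 at depth 0
Step 6: enter scope (depth=1)
Step 7: exit scope (depth=0)
Step 8: enter scope (depth=1)
Step 9: exit scope (depth=0)
Step 10: declare f=34 at depth 0
Step 11: enter scope (depth=1)
Step 12: declare d=(read e)=89 at depth 1
Visible at query point: a=81 b=83 d=89 e=89 f=34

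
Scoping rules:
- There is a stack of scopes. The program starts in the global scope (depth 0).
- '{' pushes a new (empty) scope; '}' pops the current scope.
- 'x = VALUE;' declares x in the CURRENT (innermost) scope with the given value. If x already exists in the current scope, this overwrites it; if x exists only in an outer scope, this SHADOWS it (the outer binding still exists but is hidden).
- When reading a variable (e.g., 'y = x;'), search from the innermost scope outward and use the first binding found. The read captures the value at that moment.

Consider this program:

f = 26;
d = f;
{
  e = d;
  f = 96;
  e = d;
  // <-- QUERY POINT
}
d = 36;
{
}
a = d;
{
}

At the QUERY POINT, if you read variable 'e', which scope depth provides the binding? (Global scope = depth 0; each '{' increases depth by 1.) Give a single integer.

Step 1: declare f=26 at depth 0
Step 2: declare d=(read f)=26 at depth 0
Step 3: enter scope (depth=1)
Step 4: declare e=(read d)=26 at depth 1
Step 5: declare f=96 at depth 1
Step 6: declare e=(read d)=26 at depth 1
Visible at query point: d=26 e=26 f=96

Answer: 1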